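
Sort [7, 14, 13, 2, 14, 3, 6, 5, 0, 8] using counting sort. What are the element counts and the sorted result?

Count array: [1, 0, 1, 1, 0, 1, 1, 1, 1, 0, 0, 0, 0, 1, 2]
(count[i] = number of elements equal to i)
Cumulative count: [1, 1, 2, 3, 3, 4, 5, 6, 7, 7, 7, 7, 7, 8, 10]
Sorted: [0, 2, 3, 5, 6, 7, 8, 13, 14, 14]


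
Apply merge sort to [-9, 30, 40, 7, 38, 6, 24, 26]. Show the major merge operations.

Divide and conquer:
  Merge [-9] + [30] -> [-9, 30]
  Merge [40] + [7] -> [7, 40]
  Merge [-9, 30] + [7, 40] -> [-9, 7, 30, 40]
  Merge [38] + [6] -> [6, 38]
  Merge [24] + [26] -> [24, 26]
  Merge [6, 38] + [24, 26] -> [6, 24, 26, 38]
  Merge [-9, 7, 30, 40] + [6, 24, 26, 38] -> [-9, 6, 7, 24, 26, 30, 38, 40]


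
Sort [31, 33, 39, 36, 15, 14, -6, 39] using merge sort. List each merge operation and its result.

Divide and conquer:
  Merge [31] + [33] -> [31, 33]
  Merge [39] + [36] -> [36, 39]
  Merge [31, 33] + [36, 39] -> [31, 33, 36, 39]
  Merge [15] + [14] -> [14, 15]
  Merge [-6] + [39] -> [-6, 39]
  Merge [14, 15] + [-6, 39] -> [-6, 14, 15, 39]
  Merge [31, 33, 36, 39] + [-6, 14, 15, 39] -> [-6, 14, 15, 31, 33, 36, 39, 39]


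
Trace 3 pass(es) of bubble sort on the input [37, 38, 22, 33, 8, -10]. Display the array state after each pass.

After pass 1: [37, 22, 33, 8, -10, 38] (4 swaps)
After pass 2: [22, 33, 8, -10, 37, 38] (4 swaps)
After pass 3: [22, 8, -10, 33, 37, 38] (2 swaps)
Total swaps: 10


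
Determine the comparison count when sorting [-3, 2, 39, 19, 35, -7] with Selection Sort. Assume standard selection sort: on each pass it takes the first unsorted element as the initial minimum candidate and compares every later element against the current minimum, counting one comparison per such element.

Pass 1: scan indices 1..5 for the minimum = 5 comparison(s); min is -7, place at index 0 -> [-7, 2, 39, 19, 35, -3]
Pass 2: scan indices 2..5 for the minimum = 4 comparison(s); min is -3, place at index 1 -> [-7, -3, 39, 19, 35, 2]
Pass 3: scan indices 3..5 for the minimum = 3 comparison(s); min is 2, place at index 2 -> [-7, -3, 2, 19, 35, 39]
Pass 4: scan indices 4..5 for the minimum = 2 comparison(s); min is 19, place at index 3 -> [-7, -3, 2, 19, 35, 39]
Pass 5: scan indices 5..5 for the minimum = 1 comparison(s); min is 35, place at index 4 -> [-7, -3, 2, 19, 35, 39]
Selection sort always scans the whole unsorted suffix, so the count is (n-1) + (n-2) + ... + 1 = n(n-1)/2 = 6*5/2 = 15 regardless of the input order.
Total comparisons: 5 + 4 + 3 + 2 + 1 = 15


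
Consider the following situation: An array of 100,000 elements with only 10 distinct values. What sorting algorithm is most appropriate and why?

Best choice: 3-way quicksort or Counting sort
Reason: 3-way (Dutch national flag) partitioning groups every copy of the pivot together, so with only d=10 distinct keys quicksort finishes in O(n log d) expected time, which is effectively linear; counting sort runs in O(n + k) where k is the size of the key range (not the number of distinct values), so it is linear when the 10 values are integers drawn from a small known range


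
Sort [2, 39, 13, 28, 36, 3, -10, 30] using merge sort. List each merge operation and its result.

Divide and conquer:
  Merge [2] + [39] -> [2, 39]
  Merge [13] + [28] -> [13, 28]
  Merge [2, 39] + [13, 28] -> [2, 13, 28, 39]
  Merge [36] + [3] -> [3, 36]
  Merge [-10] + [30] -> [-10, 30]
  Merge [3, 36] + [-10, 30] -> [-10, 3, 30, 36]
  Merge [2, 13, 28, 39] + [-10, 3, 30, 36] -> [-10, 2, 3, 13, 28, 30, 36, 39]


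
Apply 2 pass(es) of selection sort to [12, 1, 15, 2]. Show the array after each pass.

Pass 1: Select minimum 1 at index 1, swap -> [1, 12, 15, 2]
Pass 2: Select minimum 2 at index 3, swap -> [1, 2, 15, 12]


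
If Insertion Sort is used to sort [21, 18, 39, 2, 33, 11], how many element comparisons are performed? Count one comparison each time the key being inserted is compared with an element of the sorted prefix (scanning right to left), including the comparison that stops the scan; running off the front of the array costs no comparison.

Insert 18: 21 > 18 (shift), reached front = 1 comparison(s) -> [18, 21, 39, 2, 33, 11]
Insert 39: 21 <= 39 (stop) = 1 comparison(s) -> [18, 21, 39, 2, 33, 11]
Insert 2: 39 > 2 (shift), 21 > 2 (shift), 18 > 2 (shift), reached front = 3 comparison(s) -> [2, 18, 21, 39, 33, 11]
Insert 33: 39 > 33 (shift), 21 <= 33 (stop) = 2 comparison(s) -> [2, 18, 21, 33, 39, 11]
Insert 11: 39 > 11 (shift), 33 > 11 (shift), 21 > 11 (shift), 18 > 11 (shift), 2 <= 11 (stop) = 5 comparison(s) -> [2, 11, 18, 21, 33, 39]
Total comparisons: 1 + 1 + 3 + 2 + 5 = 12


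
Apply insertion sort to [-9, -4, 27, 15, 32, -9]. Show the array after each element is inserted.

First element -9 is already 'sorted'
Insert -4: shifted 0 elements -> [-9, -4, 27, 15, 32, -9]
Insert 27: shifted 0 elements -> [-9, -4, 27, 15, 32, -9]
Insert 15: shifted 1 elements -> [-9, -4, 15, 27, 32, -9]
Insert 32: shifted 0 elements -> [-9, -4, 15, 27, 32, -9]
Insert -9: shifted 4 elements -> [-9, -9, -4, 15, 27, 32]


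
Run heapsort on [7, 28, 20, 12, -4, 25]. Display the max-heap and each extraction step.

Build heap: [28, 12, 25, 7, -4, 20]
Extract 28: [25, 12, 20, 7, -4, 28]
Extract 25: [20, 12, -4, 7, 25, 28]
Extract 20: [12, 7, -4, 20, 25, 28]
Extract 12: [7, -4, 12, 20, 25, 28]
Extract 7: [-4, 7, 12, 20, 25, 28]


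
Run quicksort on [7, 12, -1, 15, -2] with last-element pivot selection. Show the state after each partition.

Partition 1: pivot=-2 at index 0 -> [-2, 12, -1, 15, 7]
Partition 2: pivot=7 at index 2 -> [-2, -1, 7, 15, 12]
Partition 3: pivot=12 at index 3 -> [-2, -1, 7, 12, 15]


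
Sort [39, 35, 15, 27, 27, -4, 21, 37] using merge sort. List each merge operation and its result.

Divide and conquer:
  Merge [39] + [35] -> [35, 39]
  Merge [15] + [27] -> [15, 27]
  Merge [35, 39] + [15, 27] -> [15, 27, 35, 39]
  Merge [27] + [-4] -> [-4, 27]
  Merge [21] + [37] -> [21, 37]
  Merge [-4, 27] + [21, 37] -> [-4, 21, 27, 37]
  Merge [15, 27, 35, 39] + [-4, 21, 27, 37] -> [-4, 15, 21, 27, 27, 35, 37, 39]


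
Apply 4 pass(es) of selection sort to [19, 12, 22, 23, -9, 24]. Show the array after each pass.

Pass 1: Select minimum -9 at index 4, swap -> [-9, 12, 22, 23, 19, 24]
Pass 2: Select minimum 12 at index 1, swap -> [-9, 12, 22, 23, 19, 24]
Pass 3: Select minimum 19 at index 4, swap -> [-9, 12, 19, 23, 22, 24]
Pass 4: Select minimum 22 at index 4, swap -> [-9, 12, 19, 22, 23, 24]


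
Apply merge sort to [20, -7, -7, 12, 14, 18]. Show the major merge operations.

Divide and conquer:
  Merge [-7] + [-7] -> [-7, -7]
  Merge [20] + [-7, -7] -> [-7, -7, 20]
  Merge [14] + [18] -> [14, 18]
  Merge [12] + [14, 18] -> [12, 14, 18]
  Merge [-7, -7, 20] + [12, 14, 18] -> [-7, -7, 12, 14, 18, 20]


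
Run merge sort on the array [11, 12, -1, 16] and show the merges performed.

Divide and conquer:
  Merge [11] + [12] -> [11, 12]
  Merge [-1] + [16] -> [-1, 16]
  Merge [11, 12] + [-1, 16] -> [-1, 11, 12, 16]


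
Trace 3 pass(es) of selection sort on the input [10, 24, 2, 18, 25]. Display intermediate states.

Pass 1: Select minimum 2 at index 2, swap -> [2, 24, 10, 18, 25]
Pass 2: Select minimum 10 at index 2, swap -> [2, 10, 24, 18, 25]
Pass 3: Select minimum 18 at index 3, swap -> [2, 10, 18, 24, 25]


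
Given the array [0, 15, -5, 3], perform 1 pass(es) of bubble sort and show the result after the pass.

After pass 1: [0, -5, 3, 15] (2 swaps)
Total swaps: 2


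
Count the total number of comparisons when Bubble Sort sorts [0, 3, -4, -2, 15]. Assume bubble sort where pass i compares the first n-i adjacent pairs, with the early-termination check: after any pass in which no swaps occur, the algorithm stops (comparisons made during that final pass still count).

Pass 1: compare adjacent pairs (0,1)..(3,4) = 4 comparison(s), 2 swap(s) -> [0, -4, -2, 3, 15]
Pass 2: compare adjacent pairs (0,1)..(2,3) = 3 comparison(s), 2 swap(s) -> [-4, -2, 0, 3, 15]
Pass 3: compare adjacent pairs (0,1)..(1,2) = 2 comparison(s), 0 swap(s) -> [-4, -2, 0, 3, 15]
No swaps in this pass, so bubble sort stops here.
Total comparisons: 4 + 3 + 2 = 9


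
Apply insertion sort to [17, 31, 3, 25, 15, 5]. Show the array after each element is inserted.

First element 17 is already 'sorted'
Insert 31: shifted 0 elements -> [17, 31, 3, 25, 15, 5]
Insert 3: shifted 2 elements -> [3, 17, 31, 25, 15, 5]
Insert 25: shifted 1 elements -> [3, 17, 25, 31, 15, 5]
Insert 15: shifted 3 elements -> [3, 15, 17, 25, 31, 5]
Insert 5: shifted 4 elements -> [3, 5, 15, 17, 25, 31]


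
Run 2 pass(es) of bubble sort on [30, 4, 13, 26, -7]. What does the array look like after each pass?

After pass 1: [4, 13, 26, -7, 30] (4 swaps)
After pass 2: [4, 13, -7, 26, 30] (1 swaps)
Total swaps: 5


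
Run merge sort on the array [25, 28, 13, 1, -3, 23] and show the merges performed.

Divide and conquer:
  Merge [28] + [13] -> [13, 28]
  Merge [25] + [13, 28] -> [13, 25, 28]
  Merge [-3] + [23] -> [-3, 23]
  Merge [1] + [-3, 23] -> [-3, 1, 23]
  Merge [13, 25, 28] + [-3, 1, 23] -> [-3, 1, 13, 23, 25, 28]


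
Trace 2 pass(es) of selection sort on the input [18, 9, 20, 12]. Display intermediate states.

Pass 1: Select minimum 9 at index 1, swap -> [9, 18, 20, 12]
Pass 2: Select minimum 12 at index 3, swap -> [9, 12, 20, 18]


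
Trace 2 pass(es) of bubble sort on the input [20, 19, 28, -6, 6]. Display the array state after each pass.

After pass 1: [19, 20, -6, 6, 28] (3 swaps)
After pass 2: [19, -6, 6, 20, 28] (2 swaps)
Total swaps: 5


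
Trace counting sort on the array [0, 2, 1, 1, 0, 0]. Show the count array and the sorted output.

Count array: [3, 2, 1]
(count[i] = number of elements equal to i)
Cumulative count: [3, 5, 6]
Sorted: [0, 0, 0, 1, 1, 2]


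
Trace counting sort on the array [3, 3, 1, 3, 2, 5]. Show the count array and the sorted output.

Count array: [0, 1, 1, 3, 0, 1]
(count[i] = number of elements equal to i)
Cumulative count: [0, 1, 2, 5, 5, 6]
Sorted: [1, 2, 3, 3, 3, 5]


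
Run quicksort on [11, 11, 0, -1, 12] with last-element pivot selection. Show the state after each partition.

Partition 1: pivot=12 at index 4 -> [11, 11, 0, -1, 12]
Partition 2: pivot=-1 at index 0 -> [-1, 11, 0, 11, 12]
Partition 3: pivot=11 at index 3 -> [-1, 11, 0, 11, 12]
Partition 4: pivot=0 at index 1 -> [-1, 0, 11, 11, 12]


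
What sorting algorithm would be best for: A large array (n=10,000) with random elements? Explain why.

Best choice: Quicksort or Mergesort
Reason: Both have O(n log n) average case; quicksort has lower constant factors


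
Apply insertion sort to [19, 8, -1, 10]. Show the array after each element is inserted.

First element 19 is already 'sorted'
Insert 8: shifted 1 elements -> [8, 19, -1, 10]
Insert -1: shifted 2 elements -> [-1, 8, 19, 10]
Insert 10: shifted 1 elements -> [-1, 8, 10, 19]


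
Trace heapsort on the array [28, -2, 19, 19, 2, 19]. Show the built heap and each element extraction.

Build heap: [28, 19, 19, -2, 2, 19]
Extract 28: [19, 19, 19, -2, 2, 28]
Extract 19: [19, 2, 19, -2, 19, 28]
Extract 19: [19, 2, -2, 19, 19, 28]
Extract 19: [2, -2, 19, 19, 19, 28]
Extract 2: [-2, 2, 19, 19, 19, 28]


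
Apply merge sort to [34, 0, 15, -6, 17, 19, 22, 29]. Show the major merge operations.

Divide and conquer:
  Merge [34] + [0] -> [0, 34]
  Merge [15] + [-6] -> [-6, 15]
  Merge [0, 34] + [-6, 15] -> [-6, 0, 15, 34]
  Merge [17] + [19] -> [17, 19]
  Merge [22] + [29] -> [22, 29]
  Merge [17, 19] + [22, 29] -> [17, 19, 22, 29]
  Merge [-6, 0, 15, 34] + [17, 19, 22, 29] -> [-6, 0, 15, 17, 19, 22, 29, 34]


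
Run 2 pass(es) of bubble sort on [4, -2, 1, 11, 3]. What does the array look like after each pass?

After pass 1: [-2, 1, 4, 3, 11] (3 swaps)
After pass 2: [-2, 1, 3, 4, 11] (1 swaps)
Total swaps: 4


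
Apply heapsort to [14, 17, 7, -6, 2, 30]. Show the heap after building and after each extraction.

Build heap: [30, 17, 14, -6, 2, 7]
Extract 30: [17, 7, 14, -6, 2, 30]
Extract 17: [14, 7, 2, -6, 17, 30]
Extract 14: [7, -6, 2, 14, 17, 30]
Extract 7: [2, -6, 7, 14, 17, 30]
Extract 2: [-6, 2, 7, 14, 17, 30]


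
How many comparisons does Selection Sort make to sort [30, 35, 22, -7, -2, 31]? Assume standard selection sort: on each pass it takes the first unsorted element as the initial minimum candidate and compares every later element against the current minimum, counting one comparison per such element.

Pass 1: scan indices 1..5 for the minimum = 5 comparison(s); min is -7, place at index 0 -> [-7, 35, 22, 30, -2, 31]
Pass 2: scan indices 2..5 for the minimum = 4 comparison(s); min is -2, place at index 1 -> [-7, -2, 22, 30, 35, 31]
Pass 3: scan indices 3..5 for the minimum = 3 comparison(s); min is 22, place at index 2 -> [-7, -2, 22, 30, 35, 31]
Pass 4: scan indices 4..5 for the minimum = 2 comparison(s); min is 30, place at index 3 -> [-7, -2, 22, 30, 35, 31]
Pass 5: scan indices 5..5 for the minimum = 1 comparison(s); min is 31, place at index 4 -> [-7, -2, 22, 30, 31, 35]
Selection sort always scans the whole unsorted suffix, so the count is (n-1) + (n-2) + ... + 1 = n(n-1)/2 = 6*5/2 = 15 regardless of the input order.
Total comparisons: 5 + 4 + 3 + 2 + 1 = 15


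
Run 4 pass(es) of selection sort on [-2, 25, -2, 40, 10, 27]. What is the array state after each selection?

Pass 1: Select minimum -2 at index 0, swap -> [-2, 25, -2, 40, 10, 27]
Pass 2: Select minimum -2 at index 2, swap -> [-2, -2, 25, 40, 10, 27]
Pass 3: Select minimum 10 at index 4, swap -> [-2, -2, 10, 40, 25, 27]
Pass 4: Select minimum 25 at index 4, swap -> [-2, -2, 10, 25, 40, 27]


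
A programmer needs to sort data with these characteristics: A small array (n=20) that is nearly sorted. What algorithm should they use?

Best choice: Insertion sort
Reason: Insertion sort is O(n) for nearly sorted arrays and has low overhead


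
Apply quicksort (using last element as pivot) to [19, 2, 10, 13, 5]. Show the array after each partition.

Partition 1: pivot=5 at index 1 -> [2, 5, 10, 13, 19]
Partition 2: pivot=19 at index 4 -> [2, 5, 10, 13, 19]
Partition 3: pivot=13 at index 3 -> [2, 5, 10, 13, 19]


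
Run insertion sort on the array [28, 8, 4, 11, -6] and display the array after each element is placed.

First element 28 is already 'sorted'
Insert 8: shifted 1 elements -> [8, 28, 4, 11, -6]
Insert 4: shifted 2 elements -> [4, 8, 28, 11, -6]
Insert 11: shifted 1 elements -> [4, 8, 11, 28, -6]
Insert -6: shifted 4 elements -> [-6, 4, 8, 11, 28]


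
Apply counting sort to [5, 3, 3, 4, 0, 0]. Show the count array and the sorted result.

Count array: [2, 0, 0, 2, 1, 1]
(count[i] = number of elements equal to i)
Cumulative count: [2, 2, 2, 4, 5, 6]
Sorted: [0, 0, 3, 3, 4, 5]


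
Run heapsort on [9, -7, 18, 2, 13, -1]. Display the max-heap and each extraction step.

Build heap: [18, 13, 9, 2, -7, -1]
Extract 18: [13, 2, 9, -1, -7, 18]
Extract 13: [9, 2, -7, -1, 13, 18]
Extract 9: [2, -1, -7, 9, 13, 18]
Extract 2: [-1, -7, 2, 9, 13, 18]
Extract -1: [-7, -1, 2, 9, 13, 18]


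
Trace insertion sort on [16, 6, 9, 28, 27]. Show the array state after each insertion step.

First element 16 is already 'sorted'
Insert 6: shifted 1 elements -> [6, 16, 9, 28, 27]
Insert 9: shifted 1 elements -> [6, 9, 16, 28, 27]
Insert 28: shifted 0 elements -> [6, 9, 16, 28, 27]
Insert 27: shifted 1 elements -> [6, 9, 16, 27, 28]


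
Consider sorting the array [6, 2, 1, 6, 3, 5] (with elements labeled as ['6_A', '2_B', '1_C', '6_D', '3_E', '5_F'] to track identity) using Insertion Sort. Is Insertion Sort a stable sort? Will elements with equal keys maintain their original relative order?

Trace Insertion Sort on the labeled array (the key is the number; the letter only tracks identity):
  Insert 2_B at index 0: [2_B, 6_A, 1_C, 6_D, 3_E, 5_F]
  Insert 1_C at index 0: [1_C, 2_B, 6_A, 6_D, 3_E, 5_F]
  Insert 6_D at index 3: [1_C, 2_B, 6_A, 6_D, 3_E, 5_F]
  Insert 3_E at index 2: [1_C, 2_B, 3_E, 6_A, 6_D, 5_F]
  Insert 5_F at index 3: [1_C, 2_B, 3_E, 5_F, 6_A, 6_D]
Final order: [1_C, 2_B, 3_E, 5_F, 6_A, 6_D]
Equal keys:
  value 6: originally 6_A, 6_D; after sorting 6_A, 6_D -> order preserved
All equal keys kept their original relative order. Insertion Sort is stable: elements are shifted only while they are strictly greater than the key, so a key is inserted after any equal elements already placed.
Answer: Stable


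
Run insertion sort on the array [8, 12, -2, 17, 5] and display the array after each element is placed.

First element 8 is already 'sorted'
Insert 12: shifted 0 elements -> [8, 12, -2, 17, 5]
Insert -2: shifted 2 elements -> [-2, 8, 12, 17, 5]
Insert 17: shifted 0 elements -> [-2, 8, 12, 17, 5]
Insert 5: shifted 3 elements -> [-2, 5, 8, 12, 17]


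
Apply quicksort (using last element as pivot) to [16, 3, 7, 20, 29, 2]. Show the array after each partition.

Partition 1: pivot=2 at index 0 -> [2, 3, 7, 20, 29, 16]
Partition 2: pivot=16 at index 3 -> [2, 3, 7, 16, 29, 20]
Partition 3: pivot=7 at index 2 -> [2, 3, 7, 16, 29, 20]
Partition 4: pivot=20 at index 4 -> [2, 3, 7, 16, 20, 29]


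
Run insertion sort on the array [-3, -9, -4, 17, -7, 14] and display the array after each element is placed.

First element -3 is already 'sorted'
Insert -9: shifted 1 elements -> [-9, -3, -4, 17, -7, 14]
Insert -4: shifted 1 elements -> [-9, -4, -3, 17, -7, 14]
Insert 17: shifted 0 elements -> [-9, -4, -3, 17, -7, 14]
Insert -7: shifted 3 elements -> [-9, -7, -4, -3, 17, 14]
Insert 14: shifted 1 elements -> [-9, -7, -4, -3, 14, 17]


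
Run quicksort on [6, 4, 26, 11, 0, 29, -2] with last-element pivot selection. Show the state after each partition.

Partition 1: pivot=-2 at index 0 -> [-2, 4, 26, 11, 0, 29, 6]
Partition 2: pivot=6 at index 3 -> [-2, 4, 0, 6, 26, 29, 11]
Partition 3: pivot=0 at index 1 -> [-2, 0, 4, 6, 26, 29, 11]
Partition 4: pivot=11 at index 4 -> [-2, 0, 4, 6, 11, 29, 26]
Partition 5: pivot=26 at index 5 -> [-2, 0, 4, 6, 11, 26, 29]


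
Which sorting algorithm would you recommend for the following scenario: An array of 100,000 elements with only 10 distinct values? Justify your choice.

Best choice: 3-way quicksort or Counting sort
Reason: 3-way (Dutch national flag) partitioning groups every copy of the pivot together, so with only d=10 distinct keys quicksort finishes in O(n log d) expected time, which is effectively linear; counting sort runs in O(n + k) where k is the size of the key range (not the number of distinct values), so it is linear when the 10 values are integers drawn from a small known range


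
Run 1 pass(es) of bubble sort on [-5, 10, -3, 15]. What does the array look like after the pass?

After pass 1: [-5, -3, 10, 15] (1 swaps)
Total swaps: 1


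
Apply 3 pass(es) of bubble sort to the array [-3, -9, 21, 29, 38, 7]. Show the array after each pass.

After pass 1: [-9, -3, 21, 29, 7, 38] (2 swaps)
After pass 2: [-9, -3, 21, 7, 29, 38] (1 swaps)
After pass 3: [-9, -3, 7, 21, 29, 38] (1 swaps)
Total swaps: 4


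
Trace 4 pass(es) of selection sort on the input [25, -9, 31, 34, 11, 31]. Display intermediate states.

Pass 1: Select minimum -9 at index 1, swap -> [-9, 25, 31, 34, 11, 31]
Pass 2: Select minimum 11 at index 4, swap -> [-9, 11, 31, 34, 25, 31]
Pass 3: Select minimum 25 at index 4, swap -> [-9, 11, 25, 34, 31, 31]
Pass 4: Select minimum 31 at index 4, swap -> [-9, 11, 25, 31, 34, 31]


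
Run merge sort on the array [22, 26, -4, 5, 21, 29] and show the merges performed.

Divide and conquer:
  Merge [26] + [-4] -> [-4, 26]
  Merge [22] + [-4, 26] -> [-4, 22, 26]
  Merge [21] + [29] -> [21, 29]
  Merge [5] + [21, 29] -> [5, 21, 29]
  Merge [-4, 22, 26] + [5, 21, 29] -> [-4, 5, 21, 22, 26, 29]


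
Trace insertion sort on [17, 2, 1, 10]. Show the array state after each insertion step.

First element 17 is already 'sorted'
Insert 2: shifted 1 elements -> [2, 17, 1, 10]
Insert 1: shifted 2 elements -> [1, 2, 17, 10]
Insert 10: shifted 1 elements -> [1, 2, 10, 17]


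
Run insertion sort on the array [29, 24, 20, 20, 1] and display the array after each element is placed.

First element 29 is already 'sorted'
Insert 24: shifted 1 elements -> [24, 29, 20, 20, 1]
Insert 20: shifted 2 elements -> [20, 24, 29, 20, 1]
Insert 20: shifted 2 elements -> [20, 20, 24, 29, 1]
Insert 1: shifted 4 elements -> [1, 20, 20, 24, 29]


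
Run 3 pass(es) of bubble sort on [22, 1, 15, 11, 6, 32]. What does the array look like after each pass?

After pass 1: [1, 15, 11, 6, 22, 32] (4 swaps)
After pass 2: [1, 11, 6, 15, 22, 32] (2 swaps)
After pass 3: [1, 6, 11, 15, 22, 32] (1 swaps)
Total swaps: 7


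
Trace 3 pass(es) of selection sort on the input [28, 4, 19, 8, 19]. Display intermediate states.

Pass 1: Select minimum 4 at index 1, swap -> [4, 28, 19, 8, 19]
Pass 2: Select minimum 8 at index 3, swap -> [4, 8, 19, 28, 19]
Pass 3: Select minimum 19 at index 2, swap -> [4, 8, 19, 28, 19]


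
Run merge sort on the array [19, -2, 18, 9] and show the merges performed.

Divide and conquer:
  Merge [19] + [-2] -> [-2, 19]
  Merge [18] + [9] -> [9, 18]
  Merge [-2, 19] + [9, 18] -> [-2, 9, 18, 19]


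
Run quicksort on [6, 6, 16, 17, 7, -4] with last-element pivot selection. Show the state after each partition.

Partition 1: pivot=-4 at index 0 -> [-4, 6, 16, 17, 7, 6]
Partition 2: pivot=6 at index 2 -> [-4, 6, 6, 17, 7, 16]
Partition 3: pivot=16 at index 4 -> [-4, 6, 6, 7, 16, 17]


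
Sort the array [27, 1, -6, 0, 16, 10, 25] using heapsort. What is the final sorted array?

Build heap: [27, 16, 25, 0, 1, 10, -6]
Extract 27: [25, 16, 10, 0, 1, -6, 27]
Extract 25: [16, 1, 10, 0, -6, 25, 27]
Extract 16: [10, 1, -6, 0, 16, 25, 27]
Extract 10: [1, 0, -6, 10, 16, 25, 27]
Extract 1: [0, -6, 1, 10, 16, 25, 27]
Extract 0: [-6, 0, 1, 10, 16, 25, 27]


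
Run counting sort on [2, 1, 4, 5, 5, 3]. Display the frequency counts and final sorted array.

Count array: [0, 1, 1, 1, 1, 2]
(count[i] = number of elements equal to i)
Cumulative count: [0, 1, 2, 3, 4, 6]
Sorted: [1, 2, 3, 4, 5, 5]


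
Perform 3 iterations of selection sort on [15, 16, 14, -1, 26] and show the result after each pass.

Pass 1: Select minimum -1 at index 3, swap -> [-1, 16, 14, 15, 26]
Pass 2: Select minimum 14 at index 2, swap -> [-1, 14, 16, 15, 26]
Pass 3: Select minimum 15 at index 3, swap -> [-1, 14, 15, 16, 26]


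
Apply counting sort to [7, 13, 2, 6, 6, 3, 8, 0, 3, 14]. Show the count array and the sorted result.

Count array: [1, 0, 1, 2, 0, 0, 2, 1, 1, 0, 0, 0, 0, 1, 1]
(count[i] = number of elements equal to i)
Cumulative count: [1, 1, 2, 4, 4, 4, 6, 7, 8, 8, 8, 8, 8, 9, 10]
Sorted: [0, 2, 3, 3, 6, 6, 7, 8, 13, 14]


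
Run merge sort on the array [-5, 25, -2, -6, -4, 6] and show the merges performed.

Divide and conquer:
  Merge [25] + [-2] -> [-2, 25]
  Merge [-5] + [-2, 25] -> [-5, -2, 25]
  Merge [-4] + [6] -> [-4, 6]
  Merge [-6] + [-4, 6] -> [-6, -4, 6]
  Merge [-5, -2, 25] + [-6, -4, 6] -> [-6, -5, -4, -2, 6, 25]


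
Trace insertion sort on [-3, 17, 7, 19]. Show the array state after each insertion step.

First element -3 is already 'sorted'
Insert 17: shifted 0 elements -> [-3, 17, 7, 19]
Insert 7: shifted 1 elements -> [-3, 7, 17, 19]
Insert 19: shifted 0 elements -> [-3, 7, 17, 19]


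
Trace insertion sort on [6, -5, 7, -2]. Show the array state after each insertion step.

First element 6 is already 'sorted'
Insert -5: shifted 1 elements -> [-5, 6, 7, -2]
Insert 7: shifted 0 elements -> [-5, 6, 7, -2]
Insert -2: shifted 2 elements -> [-5, -2, 6, 7]


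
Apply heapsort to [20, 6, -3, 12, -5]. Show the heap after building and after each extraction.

Build heap: [20, 12, -3, 6, -5]
Extract 20: [12, 6, -3, -5, 20]
Extract 12: [6, -5, -3, 12, 20]
Extract 6: [-3, -5, 6, 12, 20]
Extract -3: [-5, -3, 6, 12, 20]


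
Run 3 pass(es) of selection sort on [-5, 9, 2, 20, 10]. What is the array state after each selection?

Pass 1: Select minimum -5 at index 0, swap -> [-5, 9, 2, 20, 10]
Pass 2: Select minimum 2 at index 2, swap -> [-5, 2, 9, 20, 10]
Pass 3: Select minimum 9 at index 2, swap -> [-5, 2, 9, 20, 10]


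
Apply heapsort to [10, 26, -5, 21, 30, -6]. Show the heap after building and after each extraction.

Build heap: [30, 26, -5, 21, 10, -6]
Extract 30: [26, 21, -5, -6, 10, 30]
Extract 26: [21, 10, -5, -6, 26, 30]
Extract 21: [10, -6, -5, 21, 26, 30]
Extract 10: [-5, -6, 10, 21, 26, 30]
Extract -5: [-6, -5, 10, 21, 26, 30]


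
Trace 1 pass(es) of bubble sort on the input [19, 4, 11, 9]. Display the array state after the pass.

After pass 1: [4, 11, 9, 19] (3 swaps)
Total swaps: 3


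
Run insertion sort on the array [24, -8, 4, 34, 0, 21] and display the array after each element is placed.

First element 24 is already 'sorted'
Insert -8: shifted 1 elements -> [-8, 24, 4, 34, 0, 21]
Insert 4: shifted 1 elements -> [-8, 4, 24, 34, 0, 21]
Insert 34: shifted 0 elements -> [-8, 4, 24, 34, 0, 21]
Insert 0: shifted 3 elements -> [-8, 0, 4, 24, 34, 21]
Insert 21: shifted 2 elements -> [-8, 0, 4, 21, 24, 34]


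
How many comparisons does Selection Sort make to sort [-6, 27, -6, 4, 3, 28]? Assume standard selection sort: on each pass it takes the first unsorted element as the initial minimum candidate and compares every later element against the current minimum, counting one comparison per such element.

Pass 1: scan indices 1..5 for the minimum = 5 comparison(s); min is -6, place at index 0 -> [-6, 27, -6, 4, 3, 28]
Pass 2: scan indices 2..5 for the minimum = 4 comparison(s); min is -6, place at index 1 -> [-6, -6, 27, 4, 3, 28]
Pass 3: scan indices 3..5 for the minimum = 3 comparison(s); min is 3, place at index 2 -> [-6, -6, 3, 4, 27, 28]
Pass 4: scan indices 4..5 for the minimum = 2 comparison(s); min is 4, place at index 3 -> [-6, -6, 3, 4, 27, 28]
Pass 5: scan indices 5..5 for the minimum = 1 comparison(s); min is 27, place at index 4 -> [-6, -6, 3, 4, 27, 28]
Selection sort always scans the whole unsorted suffix, so the count is (n-1) + (n-2) + ... + 1 = n(n-1)/2 = 6*5/2 = 15 regardless of the input order.
Total comparisons: 5 + 4 + 3 + 2 + 1 = 15


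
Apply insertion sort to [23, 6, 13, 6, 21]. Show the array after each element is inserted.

First element 23 is already 'sorted'
Insert 6: shifted 1 elements -> [6, 23, 13, 6, 21]
Insert 13: shifted 1 elements -> [6, 13, 23, 6, 21]
Insert 6: shifted 2 elements -> [6, 6, 13, 23, 21]
Insert 21: shifted 1 elements -> [6, 6, 13, 21, 23]


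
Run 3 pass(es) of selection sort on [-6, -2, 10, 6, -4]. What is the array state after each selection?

Pass 1: Select minimum -6 at index 0, swap -> [-6, -2, 10, 6, -4]
Pass 2: Select minimum -4 at index 4, swap -> [-6, -4, 10, 6, -2]
Pass 3: Select minimum -2 at index 4, swap -> [-6, -4, -2, 6, 10]


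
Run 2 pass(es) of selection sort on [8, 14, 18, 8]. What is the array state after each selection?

Pass 1: Select minimum 8 at index 0, swap -> [8, 14, 18, 8]
Pass 2: Select minimum 8 at index 3, swap -> [8, 8, 18, 14]


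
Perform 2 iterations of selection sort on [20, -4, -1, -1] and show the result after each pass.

Pass 1: Select minimum -4 at index 1, swap -> [-4, 20, -1, -1]
Pass 2: Select minimum -1 at index 2, swap -> [-4, -1, 20, -1]


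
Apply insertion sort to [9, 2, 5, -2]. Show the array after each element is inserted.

First element 9 is already 'sorted'
Insert 2: shifted 1 elements -> [2, 9, 5, -2]
Insert 5: shifted 1 elements -> [2, 5, 9, -2]
Insert -2: shifted 3 elements -> [-2, 2, 5, 9]


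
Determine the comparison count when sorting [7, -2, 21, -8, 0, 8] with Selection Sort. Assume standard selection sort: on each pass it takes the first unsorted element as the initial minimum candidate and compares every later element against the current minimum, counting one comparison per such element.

Pass 1: scan indices 1..5 for the minimum = 5 comparison(s); min is -8, place at index 0 -> [-8, -2, 21, 7, 0, 8]
Pass 2: scan indices 2..5 for the minimum = 4 comparison(s); min is -2, place at index 1 -> [-8, -2, 21, 7, 0, 8]
Pass 3: scan indices 3..5 for the minimum = 3 comparison(s); min is 0, place at index 2 -> [-8, -2, 0, 7, 21, 8]
Pass 4: scan indices 4..5 for the minimum = 2 comparison(s); min is 7, place at index 3 -> [-8, -2, 0, 7, 21, 8]
Pass 5: scan indices 5..5 for the minimum = 1 comparison(s); min is 8, place at index 4 -> [-8, -2, 0, 7, 8, 21]
Selection sort always scans the whole unsorted suffix, so the count is (n-1) + (n-2) + ... + 1 = n(n-1)/2 = 6*5/2 = 15 regardless of the input order.
Total comparisons: 5 + 4 + 3 + 2 + 1 = 15


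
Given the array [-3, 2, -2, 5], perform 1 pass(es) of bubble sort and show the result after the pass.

After pass 1: [-3, -2, 2, 5] (1 swaps)
Total swaps: 1


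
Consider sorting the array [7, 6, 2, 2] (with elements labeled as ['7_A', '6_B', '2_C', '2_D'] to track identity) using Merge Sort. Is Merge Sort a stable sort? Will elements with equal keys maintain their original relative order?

Trace Merge Sort on the labeled array (the key is the number; the letter only tracks identity):
  Merge [7_A] + [6_B] -> [6_B, 7_A]
  Merge [2_C] + [2_D] -> [2_C, 2_D]
  Merge [6_B, 7_A] + [2_C, 2_D] -> [2_C, 2_D, 6_B, 7_A]
Final order: [2_C, 2_D, 6_B, 7_A]
Equal keys:
  value 2: originally 2_C, 2_D; after sorting 2_C, 2_D -> order preserved
All equal keys kept their original relative order. Merge Sort is stable: when the heads of the two halves are equal the merge takes from the left half first.
Answer: Stable


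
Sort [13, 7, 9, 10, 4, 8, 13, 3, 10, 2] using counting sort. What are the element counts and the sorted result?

Count array: [0, 0, 1, 1, 1, 0, 0, 1, 1, 1, 2, 0, 0, 2]
(count[i] = number of elements equal to i)
Cumulative count: [0, 0, 1, 2, 3, 3, 3, 4, 5, 6, 8, 8, 8, 10]
Sorted: [2, 3, 4, 7, 8, 9, 10, 10, 13, 13]


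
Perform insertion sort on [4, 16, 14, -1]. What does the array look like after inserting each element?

First element 4 is already 'sorted'
Insert 16: shifted 0 elements -> [4, 16, 14, -1]
Insert 14: shifted 1 elements -> [4, 14, 16, -1]
Insert -1: shifted 3 elements -> [-1, 4, 14, 16]


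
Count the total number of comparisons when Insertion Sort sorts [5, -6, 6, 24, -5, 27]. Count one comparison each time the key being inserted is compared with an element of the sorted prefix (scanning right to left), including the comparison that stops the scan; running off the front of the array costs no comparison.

Insert -6: 5 > -6 (shift), reached front = 1 comparison(s) -> [-6, 5, 6, 24, -5, 27]
Insert 6: 5 <= 6 (stop) = 1 comparison(s) -> [-6, 5, 6, 24, -5, 27]
Insert 24: 6 <= 24 (stop) = 1 comparison(s) -> [-6, 5, 6, 24, -5, 27]
Insert -5: 24 > -5 (shift), 6 > -5 (shift), 5 > -5 (shift), -6 <= -5 (stop) = 4 comparison(s) -> [-6, -5, 5, 6, 24, 27]
Insert 27: 24 <= 27 (stop) = 1 comparison(s) -> [-6, -5, 5, 6, 24, 27]
Total comparisons: 1 + 1 + 1 + 4 + 1 = 8


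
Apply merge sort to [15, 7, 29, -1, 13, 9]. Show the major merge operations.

Divide and conquer:
  Merge [7] + [29] -> [7, 29]
  Merge [15] + [7, 29] -> [7, 15, 29]
  Merge [13] + [9] -> [9, 13]
  Merge [-1] + [9, 13] -> [-1, 9, 13]
  Merge [7, 15, 29] + [-1, 9, 13] -> [-1, 7, 9, 13, 15, 29]


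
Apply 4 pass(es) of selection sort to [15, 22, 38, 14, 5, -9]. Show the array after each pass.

Pass 1: Select minimum -9 at index 5, swap -> [-9, 22, 38, 14, 5, 15]
Pass 2: Select minimum 5 at index 4, swap -> [-9, 5, 38, 14, 22, 15]
Pass 3: Select minimum 14 at index 3, swap -> [-9, 5, 14, 38, 22, 15]
Pass 4: Select minimum 15 at index 5, swap -> [-9, 5, 14, 15, 22, 38]


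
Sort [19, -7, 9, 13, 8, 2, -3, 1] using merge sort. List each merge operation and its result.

Divide and conquer:
  Merge [19] + [-7] -> [-7, 19]
  Merge [9] + [13] -> [9, 13]
  Merge [-7, 19] + [9, 13] -> [-7, 9, 13, 19]
  Merge [8] + [2] -> [2, 8]
  Merge [-3] + [1] -> [-3, 1]
  Merge [2, 8] + [-3, 1] -> [-3, 1, 2, 8]
  Merge [-7, 9, 13, 19] + [-3, 1, 2, 8] -> [-7, -3, 1, 2, 8, 9, 13, 19]


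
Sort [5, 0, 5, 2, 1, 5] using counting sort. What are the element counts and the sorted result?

Count array: [1, 1, 1, 0, 0, 3]
(count[i] = number of elements equal to i)
Cumulative count: [1, 2, 3, 3, 3, 6]
Sorted: [0, 1, 2, 5, 5, 5]


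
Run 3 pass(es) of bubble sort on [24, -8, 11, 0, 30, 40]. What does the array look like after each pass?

After pass 1: [-8, 11, 0, 24, 30, 40] (3 swaps)
After pass 2: [-8, 0, 11, 24, 30, 40] (1 swaps)
After pass 3: [-8, 0, 11, 24, 30, 40] (0 swaps)
Total swaps: 4


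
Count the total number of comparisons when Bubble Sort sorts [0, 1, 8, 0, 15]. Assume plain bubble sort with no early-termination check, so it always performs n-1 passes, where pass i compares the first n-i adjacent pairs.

Pass 1: compare adjacent pairs (0,1)..(3,4) = 4 comparison(s), 1 swap(s) -> [0, 1, 0, 8, 15]
Pass 2: compare adjacent pairs (0,1)..(2,3) = 3 comparison(s), 1 swap(s) -> [0, 0, 1, 8, 15]
Pass 3: compare adjacent pairs (0,1)..(1,2) = 2 comparison(s), 0 swap(s) -> [0, 0, 1, 8, 15]
Pass 4: compare adjacent pairs (0,1)..(0,1) = 1 comparison(s), 0 swap(s) -> [0, 0, 1, 8, 15]
Total comparisons: 4 + 3 + 2 + 1 = 10


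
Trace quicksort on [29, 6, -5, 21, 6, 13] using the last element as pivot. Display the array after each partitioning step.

Partition 1: pivot=13 at index 3 -> [6, -5, 6, 13, 29, 21]
Partition 2: pivot=6 at index 2 -> [6, -5, 6, 13, 29, 21]
Partition 3: pivot=-5 at index 0 -> [-5, 6, 6, 13, 29, 21]
Partition 4: pivot=21 at index 4 -> [-5, 6, 6, 13, 21, 29]


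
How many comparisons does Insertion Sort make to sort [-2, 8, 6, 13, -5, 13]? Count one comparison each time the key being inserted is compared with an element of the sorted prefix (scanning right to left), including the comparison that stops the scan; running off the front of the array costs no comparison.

Insert 8: -2 <= 8 (stop) = 1 comparison(s) -> [-2, 8, 6, 13, -5, 13]
Insert 6: 8 > 6 (shift), -2 <= 6 (stop) = 2 comparison(s) -> [-2, 6, 8, 13, -5, 13]
Insert 13: 8 <= 13 (stop) = 1 comparison(s) -> [-2, 6, 8, 13, -5, 13]
Insert -5: 13 > -5 (shift), 8 > -5 (shift), 6 > -5 (shift), -2 > -5 (shift), reached front = 4 comparison(s) -> [-5, -2, 6, 8, 13, 13]
Insert 13: 13 <= 13 (stop) = 1 comparison(s) -> [-5, -2, 6, 8, 13, 13]
Total comparisons: 1 + 2 + 1 + 4 + 1 = 9


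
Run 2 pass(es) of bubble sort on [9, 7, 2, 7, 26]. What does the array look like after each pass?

After pass 1: [7, 2, 7, 9, 26] (3 swaps)
After pass 2: [2, 7, 7, 9, 26] (1 swaps)
Total swaps: 4


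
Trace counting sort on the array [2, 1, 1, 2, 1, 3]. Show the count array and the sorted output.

Count array: [0, 3, 2, 1]
(count[i] = number of elements equal to i)
Cumulative count: [0, 3, 5, 6]
Sorted: [1, 1, 1, 2, 2, 3]


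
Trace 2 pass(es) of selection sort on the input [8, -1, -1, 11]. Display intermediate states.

Pass 1: Select minimum -1 at index 1, swap -> [-1, 8, -1, 11]
Pass 2: Select minimum -1 at index 2, swap -> [-1, -1, 8, 11]


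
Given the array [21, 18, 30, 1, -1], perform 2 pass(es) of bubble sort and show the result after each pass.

After pass 1: [18, 21, 1, -1, 30] (3 swaps)
After pass 2: [18, 1, -1, 21, 30] (2 swaps)
Total swaps: 5


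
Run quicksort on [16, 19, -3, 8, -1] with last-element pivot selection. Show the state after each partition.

Partition 1: pivot=-1 at index 1 -> [-3, -1, 16, 8, 19]
Partition 2: pivot=19 at index 4 -> [-3, -1, 16, 8, 19]
Partition 3: pivot=8 at index 2 -> [-3, -1, 8, 16, 19]


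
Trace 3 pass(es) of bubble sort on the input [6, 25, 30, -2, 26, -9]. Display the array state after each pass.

After pass 1: [6, 25, -2, 26, -9, 30] (3 swaps)
After pass 2: [6, -2, 25, -9, 26, 30] (2 swaps)
After pass 3: [-2, 6, -9, 25, 26, 30] (2 swaps)
Total swaps: 7


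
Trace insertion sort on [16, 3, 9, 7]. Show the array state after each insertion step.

First element 16 is already 'sorted'
Insert 3: shifted 1 elements -> [3, 16, 9, 7]
Insert 9: shifted 1 elements -> [3, 9, 16, 7]
Insert 7: shifted 2 elements -> [3, 7, 9, 16]


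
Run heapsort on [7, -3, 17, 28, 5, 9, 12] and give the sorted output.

Build heap: [28, 7, 17, -3, 5, 9, 12]
Extract 28: [17, 7, 12, -3, 5, 9, 28]
Extract 17: [12, 7, 9, -3, 5, 17, 28]
Extract 12: [9, 7, 5, -3, 12, 17, 28]
Extract 9: [7, -3, 5, 9, 12, 17, 28]
Extract 7: [5, -3, 7, 9, 12, 17, 28]
Extract 5: [-3, 5, 7, 9, 12, 17, 28]


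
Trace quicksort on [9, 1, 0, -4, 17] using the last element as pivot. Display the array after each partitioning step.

Partition 1: pivot=17 at index 4 -> [9, 1, 0, -4, 17]
Partition 2: pivot=-4 at index 0 -> [-4, 1, 0, 9, 17]
Partition 3: pivot=9 at index 3 -> [-4, 1, 0, 9, 17]
Partition 4: pivot=0 at index 1 -> [-4, 0, 1, 9, 17]


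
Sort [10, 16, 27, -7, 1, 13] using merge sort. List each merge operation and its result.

Divide and conquer:
  Merge [16] + [27] -> [16, 27]
  Merge [10] + [16, 27] -> [10, 16, 27]
  Merge [1] + [13] -> [1, 13]
  Merge [-7] + [1, 13] -> [-7, 1, 13]
  Merge [10, 16, 27] + [-7, 1, 13] -> [-7, 1, 10, 13, 16, 27]


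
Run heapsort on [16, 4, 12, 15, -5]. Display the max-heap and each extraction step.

Build heap: [16, 15, 12, 4, -5]
Extract 16: [15, 4, 12, -5, 16]
Extract 15: [12, 4, -5, 15, 16]
Extract 12: [4, -5, 12, 15, 16]
Extract 4: [-5, 4, 12, 15, 16]


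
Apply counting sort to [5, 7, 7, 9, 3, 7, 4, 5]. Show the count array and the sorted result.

Count array: [0, 0, 0, 1, 1, 2, 0, 3, 0, 1]
(count[i] = number of elements equal to i)
Cumulative count: [0, 0, 0, 1, 2, 4, 4, 7, 7, 8]
Sorted: [3, 4, 5, 5, 7, 7, 7, 9]


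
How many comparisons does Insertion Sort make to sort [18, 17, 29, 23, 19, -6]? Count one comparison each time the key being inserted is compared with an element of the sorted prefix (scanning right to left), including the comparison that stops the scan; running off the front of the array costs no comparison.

Insert 17: 18 > 17 (shift), reached front = 1 comparison(s) -> [17, 18, 29, 23, 19, -6]
Insert 29: 18 <= 29 (stop) = 1 comparison(s) -> [17, 18, 29, 23, 19, -6]
Insert 23: 29 > 23 (shift), 18 <= 23 (stop) = 2 comparison(s) -> [17, 18, 23, 29, 19, -6]
Insert 19: 29 > 19 (shift), 23 > 19 (shift), 18 <= 19 (stop) = 3 comparison(s) -> [17, 18, 19, 23, 29, -6]
Insert -6: 29 > -6 (shift), 23 > -6 (shift), 19 > -6 (shift), 18 > -6 (shift), 17 > -6 (shift), reached front = 5 comparison(s) -> [-6, 17, 18, 19, 23, 29]
Total comparisons: 1 + 1 + 2 + 3 + 5 = 12


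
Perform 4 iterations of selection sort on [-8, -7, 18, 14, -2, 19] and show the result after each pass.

Pass 1: Select minimum -8 at index 0, swap -> [-8, -7, 18, 14, -2, 19]
Pass 2: Select minimum -7 at index 1, swap -> [-8, -7, 18, 14, -2, 19]
Pass 3: Select minimum -2 at index 4, swap -> [-8, -7, -2, 14, 18, 19]
Pass 4: Select minimum 14 at index 3, swap -> [-8, -7, -2, 14, 18, 19]


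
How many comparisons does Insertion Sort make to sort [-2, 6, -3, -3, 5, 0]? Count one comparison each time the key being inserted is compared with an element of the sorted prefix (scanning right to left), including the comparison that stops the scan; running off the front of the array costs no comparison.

Insert 6: -2 <= 6 (stop) = 1 comparison(s) -> [-2, 6, -3, -3, 5, 0]
Insert -3: 6 > -3 (shift), -2 > -3 (shift), reached front = 2 comparison(s) -> [-3, -2, 6, -3, 5, 0]
Insert -3: 6 > -3 (shift), -2 > -3 (shift), -3 <= -3 (stop) = 3 comparison(s) -> [-3, -3, -2, 6, 5, 0]
Insert 5: 6 > 5 (shift), -2 <= 5 (stop) = 2 comparison(s) -> [-3, -3, -2, 5, 6, 0]
Insert 0: 6 > 0 (shift), 5 > 0 (shift), -2 <= 0 (stop) = 3 comparison(s) -> [-3, -3, -2, 0, 5, 6]
Total comparisons: 1 + 2 + 3 + 2 + 3 = 11


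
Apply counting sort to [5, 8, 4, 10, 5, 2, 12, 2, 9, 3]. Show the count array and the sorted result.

Count array: [0, 0, 2, 1, 1, 2, 0, 0, 1, 1, 1, 0, 1]
(count[i] = number of elements equal to i)
Cumulative count: [0, 0, 2, 3, 4, 6, 6, 6, 7, 8, 9, 9, 10]
Sorted: [2, 2, 3, 4, 5, 5, 8, 9, 10, 12]
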